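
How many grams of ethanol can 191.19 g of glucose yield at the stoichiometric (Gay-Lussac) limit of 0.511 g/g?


Theoretical ethanol yield: m_EtOH = 0.511 * m_glucose
m_EtOH = 0.511 * 191.19 = 97.6981 g

97.6981 g


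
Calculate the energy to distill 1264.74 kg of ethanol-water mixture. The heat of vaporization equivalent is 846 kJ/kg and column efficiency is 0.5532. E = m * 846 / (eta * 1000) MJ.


E = m * 846 / (eta * 1000)
= 1264.74 * 846 / (0.5532 * 1000)
= 1934.1469 MJ

1934.1469 MJ


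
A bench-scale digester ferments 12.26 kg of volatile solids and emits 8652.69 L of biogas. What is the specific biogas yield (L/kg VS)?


Y = V / VS
= 8652.69 / 12.26
= 705.7659 L/kg VS

705.7659 L/kg VS


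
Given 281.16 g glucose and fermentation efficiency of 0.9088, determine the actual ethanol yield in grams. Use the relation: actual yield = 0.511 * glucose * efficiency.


Actual ethanol: m = 0.511 * 281.16 * 0.9088
m = 130.5698 g

130.5698 g


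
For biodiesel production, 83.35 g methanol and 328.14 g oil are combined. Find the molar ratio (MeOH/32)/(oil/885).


Molar ratio = n_MeOH / n_oil = (MeOH/32) / (oil/885) = (MeOH * 885) / (32 * oil)
= (83.35 * 885) / (32 * 328.14)
= 7.0249

7.0249


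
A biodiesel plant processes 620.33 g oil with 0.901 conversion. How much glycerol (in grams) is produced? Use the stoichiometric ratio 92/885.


glycerol = oil * conv * (92/885)
= 620.33 * 0.901 * 92 / 885
= 58.1021 g

58.1021 g


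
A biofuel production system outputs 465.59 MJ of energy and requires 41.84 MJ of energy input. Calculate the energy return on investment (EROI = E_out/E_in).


EROI = E_out / E_in
= 465.59 / 41.84
= 11.1279

11.1279


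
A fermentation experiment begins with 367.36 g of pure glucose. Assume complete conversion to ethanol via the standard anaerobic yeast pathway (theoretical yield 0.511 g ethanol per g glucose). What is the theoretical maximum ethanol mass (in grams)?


Theoretical ethanol yield: m_EtOH = 0.511 * m_glucose
m_EtOH = 0.511 * 367.36 = 187.7210 g

187.7210 g


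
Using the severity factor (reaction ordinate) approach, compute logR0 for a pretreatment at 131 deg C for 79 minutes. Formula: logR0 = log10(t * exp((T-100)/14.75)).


logR0 = log10(t * exp((T - 100) / 14.75))
= log10(79 * exp((131 - 100) / 14.75))
= 2.8104

2.8104


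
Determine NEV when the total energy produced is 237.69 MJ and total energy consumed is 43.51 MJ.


NEV = E_out - E_in
= 237.69 - 43.51
= 194.1800 MJ

194.1800 MJ


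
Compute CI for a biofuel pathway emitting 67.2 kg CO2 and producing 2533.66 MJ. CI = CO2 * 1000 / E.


CI = CO2 * 1000 / E
= 67.2 * 1000 / 2533.66
= 26.5229 g CO2/MJ

26.5229 g CO2/MJ


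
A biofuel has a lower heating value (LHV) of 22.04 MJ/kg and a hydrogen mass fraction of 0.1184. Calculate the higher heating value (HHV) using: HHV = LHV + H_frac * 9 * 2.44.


HHV = LHV + H_frac * 9 * 2.44
= 22.04 + 0.1184 * 9 * 2.44
= 24.6401 MJ/kg

24.6401 MJ/kg


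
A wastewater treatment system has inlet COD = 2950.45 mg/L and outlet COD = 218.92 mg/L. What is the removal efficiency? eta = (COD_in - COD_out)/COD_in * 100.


eta = (COD_in - COD_out) / COD_in * 100
= (2950.45 - 218.92) / 2950.45 * 100
= 92.5801%

92.5801%


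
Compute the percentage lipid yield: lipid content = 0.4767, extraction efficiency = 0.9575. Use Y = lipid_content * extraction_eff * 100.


Y = lipid_content * extraction_eff * 100
= 0.4767 * 0.9575 * 100
= 45.6440%

45.6440%


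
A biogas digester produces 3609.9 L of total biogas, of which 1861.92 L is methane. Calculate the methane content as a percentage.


CH4% = V_CH4 / V_total * 100
= 1861.92 / 3609.9 * 100
= 51.5782%

51.5782%


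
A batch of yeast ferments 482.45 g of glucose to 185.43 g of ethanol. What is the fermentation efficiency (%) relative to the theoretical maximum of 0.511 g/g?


Fermentation efficiency = (actual / (0.511 * glucose)) * 100
= (185.43 / (0.511 * 482.45)) * 100
= 75.2154%

75.2154%


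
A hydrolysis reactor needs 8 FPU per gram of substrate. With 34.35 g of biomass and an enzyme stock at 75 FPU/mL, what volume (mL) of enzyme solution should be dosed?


V = dosage * m_sub / activity
V = 8 * 34.35 / 75
V = 3.6640 mL

3.6640 mL


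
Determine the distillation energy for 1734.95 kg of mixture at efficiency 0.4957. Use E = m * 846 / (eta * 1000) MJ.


E = m * 846 / (eta * 1000)
= 1734.95 * 846 / (0.4957 * 1000)
= 2961.0000 MJ

2961.0000 MJ


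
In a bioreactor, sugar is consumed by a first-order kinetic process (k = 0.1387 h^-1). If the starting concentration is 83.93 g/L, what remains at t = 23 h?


S = S0 * exp(-k * t)
S = 83.93 * exp(-0.1387 * 23)
S = 3.4552 g/L

3.4552 g/L


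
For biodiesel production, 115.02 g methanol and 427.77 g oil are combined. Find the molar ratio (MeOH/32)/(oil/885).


Molar ratio = n_MeOH / n_oil = (MeOH/32) / (oil/885) = (MeOH * 885) / (32 * oil)
= (115.02 * 885) / (32 * 427.77)
= 7.4363

7.4363


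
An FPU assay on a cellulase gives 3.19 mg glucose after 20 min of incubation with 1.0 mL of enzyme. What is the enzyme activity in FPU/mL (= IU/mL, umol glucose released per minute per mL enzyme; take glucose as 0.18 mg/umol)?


Activity = glucose_mg / (0.18 mg/umol * V_mL * t_min)
= 3.19 / (0.18 * 1.0 * 20)
= 0.8861 FPU/mL

0.8861 FPU/mL


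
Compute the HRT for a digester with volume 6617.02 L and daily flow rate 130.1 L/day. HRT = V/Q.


HRT = V / Q
= 6617.02 / 130.1
= 50.8610 days

50.8610 days


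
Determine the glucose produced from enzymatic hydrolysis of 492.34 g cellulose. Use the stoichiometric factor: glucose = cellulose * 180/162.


glucose = cellulose * 180/162
= 492.34 * 180/162
= 547.0444 g

547.0444 g


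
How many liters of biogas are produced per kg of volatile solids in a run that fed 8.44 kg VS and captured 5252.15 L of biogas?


Y = V / VS
= 5252.15 / 8.44
= 622.2927 L/kg VS

622.2927 L/kg VS


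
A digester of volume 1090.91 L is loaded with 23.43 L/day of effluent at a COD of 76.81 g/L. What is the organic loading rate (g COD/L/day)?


OLR = Q * S / V
= 23.43 * 76.81 / 1090.91
= 1.6497 g/L/day

1.6497 g/L/day


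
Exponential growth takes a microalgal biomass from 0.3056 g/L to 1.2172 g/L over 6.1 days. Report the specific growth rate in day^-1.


mu = ln(X2/X1) / dt
= ln(1.2172/0.3056) / 6.1
= 0.2266 per day

0.2266 per day


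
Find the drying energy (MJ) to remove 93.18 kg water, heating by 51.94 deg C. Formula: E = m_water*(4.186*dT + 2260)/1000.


E = m_water * (4.186 * dT + 2260) / 1000
= 93.18 * (4.186 * 51.94 + 2260) / 1000
= 230.8461 MJ

230.8461 MJ


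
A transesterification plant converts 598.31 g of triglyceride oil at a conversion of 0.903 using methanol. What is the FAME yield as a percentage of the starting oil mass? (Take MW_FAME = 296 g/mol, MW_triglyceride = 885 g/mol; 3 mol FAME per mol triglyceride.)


m_FAME = oil * conv * (3 * 296 / 885) = oil * conv * (888/885)
= 598.31 * 0.903 * 888 / 885
= 542.1054 g
Y = m_FAME / oil * 100 = conv * (888/885) * 100
= 0.903 * 888 / 885 * 100
= 90.61%

90.61%


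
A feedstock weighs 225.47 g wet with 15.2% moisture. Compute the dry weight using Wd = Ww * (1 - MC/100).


Wd = Ww * (1 - MC/100)
= 225.47 * (1 - 15.2/100)
= 191.1986 g

191.1986 g


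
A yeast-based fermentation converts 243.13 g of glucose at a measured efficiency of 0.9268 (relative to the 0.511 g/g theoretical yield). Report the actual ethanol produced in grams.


Actual ethanol: m = 0.511 * 243.13 * 0.9268
m = 115.1451 g

115.1451 g


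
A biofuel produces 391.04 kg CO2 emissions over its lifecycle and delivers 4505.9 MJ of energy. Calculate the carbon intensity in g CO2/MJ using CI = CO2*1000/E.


CI = CO2 * 1000 / E
= 391.04 * 1000 / 4505.9
= 86.7840 g CO2/MJ

86.7840 g CO2/MJ


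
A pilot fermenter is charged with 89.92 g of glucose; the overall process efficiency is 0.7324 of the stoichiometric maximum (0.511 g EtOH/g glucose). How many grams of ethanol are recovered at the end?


Actual ethanol: m = 0.511 * 89.92 * 0.7324
m = 33.6531 g

33.6531 g


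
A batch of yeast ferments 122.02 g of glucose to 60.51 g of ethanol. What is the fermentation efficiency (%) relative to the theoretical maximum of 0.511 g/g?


Fermentation efficiency = (actual / (0.511 * glucose)) * 100
= (60.51 / (0.511 * 122.02)) * 100
= 97.0455%

97.0455%


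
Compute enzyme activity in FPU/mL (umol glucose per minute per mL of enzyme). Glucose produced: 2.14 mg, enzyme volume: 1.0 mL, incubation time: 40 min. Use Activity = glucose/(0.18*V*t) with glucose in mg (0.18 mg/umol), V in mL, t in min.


Activity = glucose_mg / (0.18 mg/umol * V_mL * t_min)
= 2.14 / (0.18 * 1.0 * 40)
= 0.2972 FPU/mL

0.2972 FPU/mL


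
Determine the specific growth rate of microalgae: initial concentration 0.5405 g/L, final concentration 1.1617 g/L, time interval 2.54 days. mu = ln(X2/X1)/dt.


mu = ln(X2/X1) / dt
= ln(1.1617/0.5405) / 2.54
= 0.3012 per day

0.3012 per day


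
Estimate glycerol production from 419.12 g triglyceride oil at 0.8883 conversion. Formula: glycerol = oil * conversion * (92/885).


glycerol = oil * conv * (92/885)
= 419.12 * 0.8883 * 92 / 885
= 38.7028 g

38.7028 g


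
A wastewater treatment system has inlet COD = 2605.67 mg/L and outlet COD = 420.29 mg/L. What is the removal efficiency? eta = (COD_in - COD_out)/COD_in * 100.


eta = (COD_in - COD_out) / COD_in * 100
= (2605.67 - 420.29) / 2605.67 * 100
= 83.8702%

83.8702%


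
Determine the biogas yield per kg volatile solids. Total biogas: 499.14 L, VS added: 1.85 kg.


Y = V / VS
= 499.14 / 1.85
= 269.8054 L/kg VS

269.8054 L/kg VS


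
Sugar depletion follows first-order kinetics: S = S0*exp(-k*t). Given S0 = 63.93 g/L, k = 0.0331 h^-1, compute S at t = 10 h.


S = S0 * exp(-k * t)
S = 63.93 * exp(-0.0331 * 10)
S = 45.9149 g/L

45.9149 g/L


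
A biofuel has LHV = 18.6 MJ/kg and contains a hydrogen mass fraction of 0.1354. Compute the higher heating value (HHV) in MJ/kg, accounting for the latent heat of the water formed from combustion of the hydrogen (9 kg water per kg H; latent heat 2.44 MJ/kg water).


HHV = LHV + H_frac * 9 * 2.44
= 18.6 + 0.1354 * 9 * 2.44
= 21.5734 MJ/kg

21.5734 MJ/kg


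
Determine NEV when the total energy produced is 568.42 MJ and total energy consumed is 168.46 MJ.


NEV = E_out - E_in
= 568.42 - 168.46
= 399.9600 MJ

399.9600 MJ


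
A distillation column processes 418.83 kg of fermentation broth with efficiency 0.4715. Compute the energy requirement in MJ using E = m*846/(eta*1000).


E = m * 846 / (eta * 1000)
= 418.83 * 846 / (0.4715 * 1000)
= 751.4956 MJ

751.4956 MJ


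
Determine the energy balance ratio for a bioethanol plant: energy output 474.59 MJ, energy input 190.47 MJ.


EROI = E_out / E_in
= 474.59 / 190.47
= 2.4917

2.4917


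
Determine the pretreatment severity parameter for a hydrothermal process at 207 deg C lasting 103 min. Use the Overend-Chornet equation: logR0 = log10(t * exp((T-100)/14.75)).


logR0 = log10(t * exp((T - 100) / 14.75))
= log10(103 * exp((207 - 100) / 14.75))
= 5.1633

5.1633


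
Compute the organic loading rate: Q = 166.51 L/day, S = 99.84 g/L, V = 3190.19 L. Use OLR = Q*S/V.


OLR = Q * S / V
= 166.51 * 99.84 / 3190.19
= 5.2111 g/L/day

5.2111 g/L/day


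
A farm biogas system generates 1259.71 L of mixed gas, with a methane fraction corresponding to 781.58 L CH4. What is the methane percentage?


CH4% = V_CH4 / V_total * 100
= 781.58 / 1259.71 * 100
= 62.0444%

62.0444%


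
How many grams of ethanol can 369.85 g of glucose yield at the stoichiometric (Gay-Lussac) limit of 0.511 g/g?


Theoretical ethanol yield: m_EtOH = 0.511 * m_glucose
m_EtOH = 0.511 * 369.85 = 188.9934 g

188.9934 g


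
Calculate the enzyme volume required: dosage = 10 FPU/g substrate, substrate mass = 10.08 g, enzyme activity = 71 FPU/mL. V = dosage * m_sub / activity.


V = dosage * m_sub / activity
V = 10 * 10.08 / 71
V = 1.4197 mL

1.4197 mL


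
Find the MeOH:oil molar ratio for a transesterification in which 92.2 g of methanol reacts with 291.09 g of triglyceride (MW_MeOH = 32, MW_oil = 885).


Molar ratio = n_MeOH / n_oil = (MeOH/32) / (oil/885) = (MeOH * 885) / (32 * oil)
= (92.2 * 885) / (32 * 291.09)
= 8.7599

8.7599


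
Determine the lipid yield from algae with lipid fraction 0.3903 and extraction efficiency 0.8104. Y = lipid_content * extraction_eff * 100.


Y = lipid_content * extraction_eff * 100
= 0.3903 * 0.8104 * 100
= 31.6299%

31.6299%


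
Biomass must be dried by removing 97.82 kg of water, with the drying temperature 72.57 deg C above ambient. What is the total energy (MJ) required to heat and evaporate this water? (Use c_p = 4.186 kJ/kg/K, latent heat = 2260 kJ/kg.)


E = m_water * (4.186 * dT + 2260) / 1000
= 97.82 * (4.186 * 72.57 + 2260) / 1000
= 250.7888 MJ

250.7888 MJ


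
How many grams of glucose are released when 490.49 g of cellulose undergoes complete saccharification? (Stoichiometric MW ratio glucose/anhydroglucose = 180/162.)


glucose = cellulose * 180/162
= 490.49 * 180/162
= 544.9889 g

544.9889 g


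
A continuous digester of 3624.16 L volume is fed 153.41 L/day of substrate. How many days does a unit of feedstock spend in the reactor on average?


HRT = V / Q
= 3624.16 / 153.41
= 23.6240 days

23.6240 days


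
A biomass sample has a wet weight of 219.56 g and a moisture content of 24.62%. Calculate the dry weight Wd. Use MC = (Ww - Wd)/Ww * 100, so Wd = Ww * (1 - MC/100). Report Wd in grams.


Wd = Ww * (1 - MC/100)
= 219.56 * (1 - 24.62/100)
= 165.5043 g

165.5043 g


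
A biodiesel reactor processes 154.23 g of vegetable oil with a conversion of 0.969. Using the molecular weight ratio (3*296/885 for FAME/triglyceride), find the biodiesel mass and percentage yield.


m_FAME = oil * conv * (3 * 296 / 885) = oil * conv * (888/885)
= 154.23 * 0.969 * 888 / 885
= 149.9555 g
Y = m_FAME / oil * 100 = conv * (888/885) * 100
= 0.969 * 888 / 885 * 100
= 97.23%

149.9555 g FAME; Y = 97.23%


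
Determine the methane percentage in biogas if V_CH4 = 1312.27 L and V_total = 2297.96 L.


CH4% = V_CH4 / V_total * 100
= 1312.27 / 2297.96 * 100
= 57.1059%

57.1059%


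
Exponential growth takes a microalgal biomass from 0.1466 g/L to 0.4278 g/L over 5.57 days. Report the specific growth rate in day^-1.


mu = ln(X2/X1) / dt
= ln(0.4278/0.1466) / 5.57
= 0.1923 per day

0.1923 per day


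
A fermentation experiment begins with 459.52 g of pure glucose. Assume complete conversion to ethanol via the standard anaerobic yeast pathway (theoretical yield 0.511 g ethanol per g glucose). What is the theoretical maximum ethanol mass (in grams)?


Theoretical ethanol yield: m_EtOH = 0.511 * m_glucose
m_EtOH = 0.511 * 459.52 = 234.8147 g

234.8147 g


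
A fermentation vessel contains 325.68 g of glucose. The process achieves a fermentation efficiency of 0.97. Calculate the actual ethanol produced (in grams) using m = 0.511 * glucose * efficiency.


Actual ethanol: m = 0.511 * 325.68 * 0.97
m = 161.4298 g

161.4298 g


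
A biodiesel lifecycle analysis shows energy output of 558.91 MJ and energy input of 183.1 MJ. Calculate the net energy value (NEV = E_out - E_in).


NEV = E_out - E_in
= 558.91 - 183.1
= 375.8100 MJ

375.8100 MJ


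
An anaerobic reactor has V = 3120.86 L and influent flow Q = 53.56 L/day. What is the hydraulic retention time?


HRT = V / Q
= 3120.86 / 53.56
= 58.2685 days

58.2685 days


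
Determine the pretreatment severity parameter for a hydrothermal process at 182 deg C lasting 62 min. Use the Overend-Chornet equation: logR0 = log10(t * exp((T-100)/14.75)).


logR0 = log10(t * exp((T - 100) / 14.75))
= log10(62 * exp((182 - 100) / 14.75))
= 4.2068

4.2068


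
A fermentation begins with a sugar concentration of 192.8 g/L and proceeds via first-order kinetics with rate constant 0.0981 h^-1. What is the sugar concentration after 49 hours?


S = S0 * exp(-k * t)
S = 192.8 * exp(-0.0981 * 49)
S = 1.5758 g/L

1.5758 g/L


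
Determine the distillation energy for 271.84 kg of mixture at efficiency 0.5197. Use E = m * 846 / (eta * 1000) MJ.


E = m * 846 / (eta * 1000)
= 271.84 * 846 / (0.5197 * 1000)
= 442.5181 MJ

442.5181 MJ


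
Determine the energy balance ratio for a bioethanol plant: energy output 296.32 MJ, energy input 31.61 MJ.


EROI = E_out / E_in
= 296.32 / 31.61
= 9.3742

9.3742


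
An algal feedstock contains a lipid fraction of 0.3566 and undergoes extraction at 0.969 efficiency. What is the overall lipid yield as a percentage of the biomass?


Y = lipid_content * extraction_eff * 100
= 0.3566 * 0.969 * 100
= 34.5545%

34.5545%


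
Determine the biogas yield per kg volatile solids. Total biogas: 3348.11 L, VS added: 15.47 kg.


Y = V / VS
= 3348.11 / 15.47
= 216.4260 L/kg VS

216.4260 L/kg VS


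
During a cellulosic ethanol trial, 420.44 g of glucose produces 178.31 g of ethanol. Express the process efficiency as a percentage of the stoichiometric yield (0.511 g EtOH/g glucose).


Fermentation efficiency = (actual / (0.511 * glucose)) * 100
= (178.31 / (0.511 * 420.44)) * 100
= 82.9948%

82.9948%


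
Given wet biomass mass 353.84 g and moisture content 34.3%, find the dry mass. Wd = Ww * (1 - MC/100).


Wd = Ww * (1 - MC/100)
= 353.84 * (1 - 34.3/100)
= 232.4729 g

232.4729 g


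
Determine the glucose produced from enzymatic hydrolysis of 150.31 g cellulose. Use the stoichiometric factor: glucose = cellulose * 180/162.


glucose = cellulose * 180/162
= 150.31 * 180/162
= 167.0111 g

167.0111 g


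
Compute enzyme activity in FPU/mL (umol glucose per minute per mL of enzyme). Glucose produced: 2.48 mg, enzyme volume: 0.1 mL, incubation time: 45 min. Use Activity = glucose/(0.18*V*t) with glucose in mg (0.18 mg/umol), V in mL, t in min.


Activity = glucose_mg / (0.18 mg/umol * V_mL * t_min)
= 2.48 / (0.18 * 0.1 * 45)
= 3.0617 FPU/mL

3.0617 FPU/mL


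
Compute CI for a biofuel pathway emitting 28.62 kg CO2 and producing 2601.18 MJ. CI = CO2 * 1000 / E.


CI = CO2 * 1000 / E
= 28.62 * 1000 / 2601.18
= 11.0027 g CO2/MJ

11.0027 g CO2/MJ


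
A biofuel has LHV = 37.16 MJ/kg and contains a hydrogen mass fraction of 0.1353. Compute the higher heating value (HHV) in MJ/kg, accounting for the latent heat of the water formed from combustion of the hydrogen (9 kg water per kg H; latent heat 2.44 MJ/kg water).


HHV = LHV + H_frac * 9 * 2.44
= 37.16 + 0.1353 * 9 * 2.44
= 40.1312 MJ/kg

40.1312 MJ/kg


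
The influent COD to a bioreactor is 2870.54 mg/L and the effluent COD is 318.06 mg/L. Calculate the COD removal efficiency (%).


eta = (COD_in - COD_out) / COD_in * 100
= (2870.54 - 318.06) / 2870.54 * 100
= 88.9199%

88.9199%


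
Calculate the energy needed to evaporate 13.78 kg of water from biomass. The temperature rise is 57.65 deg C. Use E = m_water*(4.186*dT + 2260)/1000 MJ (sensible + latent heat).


E = m_water * (4.186 * dT + 2260) / 1000
= 13.78 * (4.186 * 57.65 + 2260) / 1000
= 34.4682 MJ

34.4682 MJ


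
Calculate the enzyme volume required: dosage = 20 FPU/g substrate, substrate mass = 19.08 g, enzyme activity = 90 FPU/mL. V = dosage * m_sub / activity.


V = dosage * m_sub / activity
V = 20 * 19.08 / 90
V = 4.2400 mL

4.2400 mL


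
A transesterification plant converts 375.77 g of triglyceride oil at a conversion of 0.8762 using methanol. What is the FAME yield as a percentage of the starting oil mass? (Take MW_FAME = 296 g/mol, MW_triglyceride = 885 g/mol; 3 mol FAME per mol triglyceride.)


m_FAME = oil * conv * (3 * 296 / 885) = oil * conv * (888/885)
= 375.77 * 0.8762 * 888 / 885
= 330.3658 g
Y = m_FAME / oil * 100 = conv * (888/885) * 100
= 0.8762 * 888 / 885 * 100
= 87.92%

87.92%


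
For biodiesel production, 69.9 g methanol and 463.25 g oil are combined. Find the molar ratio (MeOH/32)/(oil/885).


Molar ratio = n_MeOH / n_oil = (MeOH/32) / (oil/885) = (MeOH * 885) / (32 * oil)
= (69.9 * 885) / (32 * 463.25)
= 4.1731

4.1731


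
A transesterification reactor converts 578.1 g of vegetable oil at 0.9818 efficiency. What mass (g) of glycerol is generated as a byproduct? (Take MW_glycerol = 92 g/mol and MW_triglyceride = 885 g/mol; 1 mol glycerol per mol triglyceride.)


glycerol = oil * conv * (92/885)
= 578.1 * 0.9818 * 92 / 885
= 59.0025 g

59.0025 g


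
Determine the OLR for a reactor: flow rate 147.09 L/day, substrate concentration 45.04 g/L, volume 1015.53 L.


OLR = Q * S / V
= 147.09 * 45.04 / 1015.53
= 6.5236 g/L/day

6.5236 g/L/day


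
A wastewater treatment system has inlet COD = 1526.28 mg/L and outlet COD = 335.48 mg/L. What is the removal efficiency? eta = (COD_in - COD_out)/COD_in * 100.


eta = (COD_in - COD_out) / COD_in * 100
= (1526.28 - 335.48) / 1526.28 * 100
= 78.0198%

78.0198%


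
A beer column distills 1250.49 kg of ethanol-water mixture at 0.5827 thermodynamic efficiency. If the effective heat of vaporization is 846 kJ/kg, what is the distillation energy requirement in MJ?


E = m * 846 / (eta * 1000)
= 1250.49 * 846 / (0.5827 * 1000)
= 1815.5389 MJ

1815.5389 MJ


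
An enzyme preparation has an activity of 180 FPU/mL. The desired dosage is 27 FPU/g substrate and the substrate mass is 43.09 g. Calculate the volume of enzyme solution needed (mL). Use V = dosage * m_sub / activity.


V = dosage * m_sub / activity
V = 27 * 43.09 / 180
V = 6.4635 mL

6.4635 mL


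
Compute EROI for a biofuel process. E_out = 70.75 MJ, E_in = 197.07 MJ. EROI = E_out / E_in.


EROI = E_out / E_in
= 70.75 / 197.07
= 0.3590

0.3590


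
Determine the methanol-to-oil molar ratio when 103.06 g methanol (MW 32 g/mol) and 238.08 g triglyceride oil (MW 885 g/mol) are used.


Molar ratio = n_MeOH / n_oil = (MeOH/32) / (oil/885) = (MeOH * 885) / (32 * oil)
= (103.06 * 885) / (32 * 238.08)
= 11.9718

11.9718


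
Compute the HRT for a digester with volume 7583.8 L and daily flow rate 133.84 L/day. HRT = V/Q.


HRT = V / Q
= 7583.8 / 133.84
= 56.6632 days

56.6632 days


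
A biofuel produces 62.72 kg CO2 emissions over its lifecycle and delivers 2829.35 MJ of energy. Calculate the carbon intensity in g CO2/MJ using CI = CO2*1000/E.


CI = CO2 * 1000 / E
= 62.72 * 1000 / 2829.35
= 22.1676 g CO2/MJ

22.1676 g CO2/MJ


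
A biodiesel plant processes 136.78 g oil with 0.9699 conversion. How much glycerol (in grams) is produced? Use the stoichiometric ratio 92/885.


glycerol = oil * conv * (92/885)
= 136.78 * 0.9699 * 92 / 885
= 13.7909 g

13.7909 g


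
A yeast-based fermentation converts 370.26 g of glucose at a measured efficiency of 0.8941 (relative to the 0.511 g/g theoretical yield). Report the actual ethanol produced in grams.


Actual ethanol: m = 0.511 * 370.26 * 0.8941
m = 169.1663 g

169.1663 g


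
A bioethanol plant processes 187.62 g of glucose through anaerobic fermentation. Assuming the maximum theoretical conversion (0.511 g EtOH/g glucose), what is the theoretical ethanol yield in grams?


Theoretical ethanol yield: m_EtOH = 0.511 * m_glucose
m_EtOH = 0.511 * 187.62 = 95.8738 g

95.8738 g


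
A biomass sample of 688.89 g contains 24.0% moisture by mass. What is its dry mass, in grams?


Wd = Ww * (1 - MC/100)
= 688.89 * (1 - 24.0/100)
= 523.5564 g

523.5564 g


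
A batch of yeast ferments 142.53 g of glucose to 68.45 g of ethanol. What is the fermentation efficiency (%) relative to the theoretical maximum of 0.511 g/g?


Fermentation efficiency = (actual / (0.511 * glucose)) * 100
= (68.45 / (0.511 * 142.53)) * 100
= 93.9823%

93.9823%


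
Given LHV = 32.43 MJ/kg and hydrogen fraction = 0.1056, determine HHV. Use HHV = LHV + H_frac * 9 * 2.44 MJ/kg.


HHV = LHV + H_frac * 9 * 2.44
= 32.43 + 0.1056 * 9 * 2.44
= 34.7490 MJ/kg

34.7490 MJ/kg


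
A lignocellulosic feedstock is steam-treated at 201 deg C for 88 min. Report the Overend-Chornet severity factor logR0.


logR0 = log10(t * exp((T - 100) / 14.75))
= log10(88 * exp((201 - 100) / 14.75))
= 4.9183

4.9183


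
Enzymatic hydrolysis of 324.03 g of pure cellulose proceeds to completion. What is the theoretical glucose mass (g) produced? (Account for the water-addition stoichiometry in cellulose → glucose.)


glucose = cellulose * 180/162
= 324.03 * 180/162
= 360.0333 g

360.0333 g


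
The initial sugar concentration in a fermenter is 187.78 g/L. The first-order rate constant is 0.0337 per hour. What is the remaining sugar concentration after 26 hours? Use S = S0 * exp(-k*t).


S = S0 * exp(-k * t)
S = 187.78 * exp(-0.0337 * 26)
S = 78.1845 g/L

78.1845 g/L


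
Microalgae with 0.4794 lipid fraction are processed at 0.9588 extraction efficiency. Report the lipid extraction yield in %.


Y = lipid_content * extraction_eff * 100
= 0.4794 * 0.9588 * 100
= 45.9649%

45.9649%


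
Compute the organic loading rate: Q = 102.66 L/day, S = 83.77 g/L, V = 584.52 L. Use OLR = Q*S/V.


OLR = Q * S / V
= 102.66 * 83.77 / 584.52
= 14.7126 g/L/day

14.7126 g/L/day


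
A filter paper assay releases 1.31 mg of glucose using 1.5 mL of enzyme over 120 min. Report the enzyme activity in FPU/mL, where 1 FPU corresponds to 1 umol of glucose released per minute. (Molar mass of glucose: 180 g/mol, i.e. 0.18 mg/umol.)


Activity = glucose_mg / (0.18 mg/umol * V_mL * t_min)
= 1.31 / (0.18 * 1.5 * 120)
= 0.0404 FPU/mL

0.0404 FPU/mL


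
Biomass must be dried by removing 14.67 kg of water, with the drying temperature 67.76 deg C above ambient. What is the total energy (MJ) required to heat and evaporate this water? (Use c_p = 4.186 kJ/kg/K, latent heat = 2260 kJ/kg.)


E = m_water * (4.186 * dT + 2260) / 1000
= 14.67 * (4.186 * 67.76 + 2260) / 1000
= 37.3152 MJ

37.3152 MJ


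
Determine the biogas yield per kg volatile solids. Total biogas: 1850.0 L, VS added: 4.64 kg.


Y = V / VS
= 1850.0 / 4.64
= 398.7069 L/kg VS

398.7069 L/kg VS


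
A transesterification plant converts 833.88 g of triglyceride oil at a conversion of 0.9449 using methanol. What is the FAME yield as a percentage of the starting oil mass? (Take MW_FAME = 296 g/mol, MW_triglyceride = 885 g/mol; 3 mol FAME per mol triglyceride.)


m_FAME = oil * conv * (3 * 296 / 885) = oil * conv * (888/885)
= 833.88 * 0.9449 * 888 / 885
= 790.6042 g
Y = m_FAME / oil * 100 = conv * (888/885) * 100
= 0.9449 * 888 / 885 * 100
= 94.81%

94.81%


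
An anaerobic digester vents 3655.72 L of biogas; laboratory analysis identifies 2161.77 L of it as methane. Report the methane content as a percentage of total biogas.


CH4% = V_CH4 / V_total * 100
= 2161.77 / 3655.72 * 100
= 59.1339%

59.1339%


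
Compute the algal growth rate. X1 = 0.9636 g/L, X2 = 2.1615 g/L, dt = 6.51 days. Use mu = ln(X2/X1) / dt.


mu = ln(X2/X1) / dt
= ln(2.1615/0.9636) / 6.51
= 0.1241 per day

0.1241 per day


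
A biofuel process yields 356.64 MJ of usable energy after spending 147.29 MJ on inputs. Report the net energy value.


NEV = E_out - E_in
= 356.64 - 147.29
= 209.3500 MJ

209.3500 MJ


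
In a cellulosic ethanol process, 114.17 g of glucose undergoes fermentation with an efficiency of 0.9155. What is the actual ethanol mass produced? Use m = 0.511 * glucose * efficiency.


Actual ethanol: m = 0.511 * 114.17 * 0.9155
m = 53.4111 g

53.4111 g


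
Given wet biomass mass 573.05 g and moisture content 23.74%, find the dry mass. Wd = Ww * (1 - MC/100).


Wd = Ww * (1 - MC/100)
= 573.05 * (1 - 23.74/100)
= 437.0079 g

437.0079 g


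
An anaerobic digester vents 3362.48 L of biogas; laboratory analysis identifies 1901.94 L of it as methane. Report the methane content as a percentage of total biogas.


CH4% = V_CH4 / V_total * 100
= 1901.94 / 3362.48 * 100
= 56.5636%

56.5636%


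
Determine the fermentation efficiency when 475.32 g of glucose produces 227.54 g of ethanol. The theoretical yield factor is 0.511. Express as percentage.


Fermentation efficiency = (actual / (0.511 * glucose)) * 100
= (227.54 / (0.511 * 475.32)) * 100
= 93.6808%

93.6808%


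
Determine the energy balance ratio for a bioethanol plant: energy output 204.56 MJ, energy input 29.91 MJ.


EROI = E_out / E_in
= 204.56 / 29.91
= 6.8392

6.8392


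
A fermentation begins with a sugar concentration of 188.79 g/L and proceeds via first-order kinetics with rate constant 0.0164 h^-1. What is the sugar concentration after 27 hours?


S = S0 * exp(-k * t)
S = 188.79 * exp(-0.0164 * 27)
S = 121.2477 g/L

121.2477 g/L


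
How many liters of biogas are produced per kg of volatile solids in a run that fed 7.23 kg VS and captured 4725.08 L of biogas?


Y = V / VS
= 4725.08 / 7.23
= 653.5380 L/kg VS

653.5380 L/kg VS


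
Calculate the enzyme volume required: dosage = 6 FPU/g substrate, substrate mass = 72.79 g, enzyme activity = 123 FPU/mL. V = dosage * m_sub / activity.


V = dosage * m_sub / activity
V = 6 * 72.79 / 123
V = 3.5507 mL

3.5507 mL


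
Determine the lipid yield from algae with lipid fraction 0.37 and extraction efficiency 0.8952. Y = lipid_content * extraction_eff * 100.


Y = lipid_content * extraction_eff * 100
= 0.37 * 0.8952 * 100
= 33.1224%

33.1224%


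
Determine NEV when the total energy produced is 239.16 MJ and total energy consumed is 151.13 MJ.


NEV = E_out - E_in
= 239.16 - 151.13
= 88.0300 MJ

88.0300 MJ


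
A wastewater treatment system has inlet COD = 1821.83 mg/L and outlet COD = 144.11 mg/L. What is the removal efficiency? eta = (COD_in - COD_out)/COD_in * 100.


eta = (COD_in - COD_out) / COD_in * 100
= (1821.83 - 144.11) / 1821.83 * 100
= 92.0898%

92.0898%


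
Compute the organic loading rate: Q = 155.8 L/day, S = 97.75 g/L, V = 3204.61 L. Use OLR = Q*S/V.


OLR = Q * S / V
= 155.8 * 97.75 / 3204.61
= 4.7524 g/L/day

4.7524 g/L/day


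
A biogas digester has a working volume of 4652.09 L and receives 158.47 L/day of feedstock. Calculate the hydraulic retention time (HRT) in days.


HRT = V / Q
= 4652.09 / 158.47
= 29.3563 days

29.3563 days


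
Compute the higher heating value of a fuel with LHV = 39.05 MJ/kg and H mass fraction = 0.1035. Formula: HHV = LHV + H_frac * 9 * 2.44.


HHV = LHV + H_frac * 9 * 2.44
= 39.05 + 0.1035 * 9 * 2.44
= 41.3229 MJ/kg

41.3229 MJ/kg


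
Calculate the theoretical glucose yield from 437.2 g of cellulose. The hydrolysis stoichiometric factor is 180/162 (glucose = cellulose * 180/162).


glucose = cellulose * 180/162
= 437.2 * 180/162
= 485.7778 g

485.7778 g


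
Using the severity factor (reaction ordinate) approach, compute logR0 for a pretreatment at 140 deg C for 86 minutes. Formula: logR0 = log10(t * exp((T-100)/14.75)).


logR0 = log10(t * exp((T - 100) / 14.75))
= log10(86 * exp((140 - 100) / 14.75))
= 3.1122

3.1122


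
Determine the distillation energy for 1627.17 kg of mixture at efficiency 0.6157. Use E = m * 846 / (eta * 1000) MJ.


E = m * 846 / (eta * 1000)
= 1627.17 * 846 / (0.6157 * 1000)
= 2235.8061 MJ

2235.8061 MJ


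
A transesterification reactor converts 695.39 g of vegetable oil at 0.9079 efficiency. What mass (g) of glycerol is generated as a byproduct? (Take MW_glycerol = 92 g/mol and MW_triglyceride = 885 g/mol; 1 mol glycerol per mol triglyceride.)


glycerol = oil * conv * (92/885)
= 695.39 * 0.9079 * 92 / 885
= 65.6313 g

65.6313 g


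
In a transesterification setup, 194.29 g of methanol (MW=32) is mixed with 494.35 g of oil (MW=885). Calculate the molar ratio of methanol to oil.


Molar ratio = n_MeOH / n_oil = (MeOH/32) / (oil/885) = (MeOH * 885) / (32 * oil)
= (194.29 * 885) / (32 * 494.35)
= 10.8695

10.8695


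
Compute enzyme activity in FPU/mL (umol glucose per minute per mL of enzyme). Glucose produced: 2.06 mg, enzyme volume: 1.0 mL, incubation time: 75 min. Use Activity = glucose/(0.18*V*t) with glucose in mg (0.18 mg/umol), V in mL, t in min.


Activity = glucose_mg / (0.18 mg/umol * V_mL * t_min)
= 2.06 / (0.18 * 1.0 * 75)
= 0.1526 FPU/mL

0.1526 FPU/mL


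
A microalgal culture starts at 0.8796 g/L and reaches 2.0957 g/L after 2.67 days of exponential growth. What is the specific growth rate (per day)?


mu = ln(X2/X1) / dt
= ln(2.0957/0.8796) / 2.67
= 0.3252 per day

0.3252 per day


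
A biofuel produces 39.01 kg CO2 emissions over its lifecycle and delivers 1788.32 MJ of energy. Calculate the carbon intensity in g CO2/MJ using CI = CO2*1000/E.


CI = CO2 * 1000 / E
= 39.01 * 1000 / 1788.32
= 21.8138 g CO2/MJ

21.8138 g CO2/MJ


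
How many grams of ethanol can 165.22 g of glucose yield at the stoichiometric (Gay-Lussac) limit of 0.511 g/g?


Theoretical ethanol yield: m_EtOH = 0.511 * m_glucose
m_EtOH = 0.511 * 165.22 = 84.4274 g

84.4274 g


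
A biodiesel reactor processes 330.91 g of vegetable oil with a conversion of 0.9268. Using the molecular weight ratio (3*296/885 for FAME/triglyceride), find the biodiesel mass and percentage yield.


m_FAME = oil * conv * (3 * 296 / 885) = oil * conv * (888/885)
= 330.91 * 0.9268 * 888 / 885
= 307.7270 g
Y = m_FAME / oil * 100 = conv * (888/885) * 100
= 0.9268 * 888 / 885 * 100
= 92.99%

307.7270 g FAME; Y = 92.99%


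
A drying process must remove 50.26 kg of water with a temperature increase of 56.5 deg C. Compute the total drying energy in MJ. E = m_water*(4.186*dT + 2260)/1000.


E = m_water * (4.186 * dT + 2260) / 1000
= 50.26 * (4.186 * 56.5 + 2260) / 1000
= 125.4745 MJ

125.4745 MJ


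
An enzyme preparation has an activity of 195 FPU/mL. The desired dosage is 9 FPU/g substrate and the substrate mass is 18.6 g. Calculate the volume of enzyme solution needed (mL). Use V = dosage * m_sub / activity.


V = dosage * m_sub / activity
V = 9 * 18.6 / 195
V = 0.8585 mL

0.8585 mL


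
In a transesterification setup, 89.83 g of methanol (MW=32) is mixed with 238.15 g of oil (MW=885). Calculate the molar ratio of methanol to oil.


Molar ratio = n_MeOH / n_oil = (MeOH/32) / (oil/885) = (MeOH * 885) / (32 * oil)
= (89.83 * 885) / (32 * 238.15)
= 10.4319

10.4319


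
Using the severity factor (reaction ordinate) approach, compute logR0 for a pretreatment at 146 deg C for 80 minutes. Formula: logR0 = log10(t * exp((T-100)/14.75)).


logR0 = log10(t * exp((T - 100) / 14.75))
= log10(80 * exp((146 - 100) / 14.75))
= 3.2575

3.2575


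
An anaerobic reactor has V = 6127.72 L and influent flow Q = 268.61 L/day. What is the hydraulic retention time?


HRT = V / Q
= 6127.72 / 268.61
= 22.8127 days

22.8127 days


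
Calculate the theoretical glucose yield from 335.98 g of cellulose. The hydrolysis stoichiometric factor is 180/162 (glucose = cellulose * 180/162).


glucose = cellulose * 180/162
= 335.98 * 180/162
= 373.3111 g

373.3111 g


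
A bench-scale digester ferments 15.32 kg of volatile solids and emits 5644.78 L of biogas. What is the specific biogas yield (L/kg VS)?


Y = V / VS
= 5644.78 / 15.32
= 368.4582 L/kg VS

368.4582 L/kg VS


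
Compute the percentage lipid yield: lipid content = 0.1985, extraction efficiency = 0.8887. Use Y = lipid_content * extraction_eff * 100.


Y = lipid_content * extraction_eff * 100
= 0.1985 * 0.8887 * 100
= 17.6407%

17.6407%


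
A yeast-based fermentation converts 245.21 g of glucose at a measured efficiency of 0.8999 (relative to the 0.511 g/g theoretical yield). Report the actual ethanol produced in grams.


Actual ethanol: m = 0.511 * 245.21 * 0.8999
m = 112.7595 g

112.7595 g


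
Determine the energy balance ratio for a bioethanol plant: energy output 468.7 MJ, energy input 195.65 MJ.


EROI = E_out / E_in
= 468.7 / 195.65
= 2.3956

2.3956


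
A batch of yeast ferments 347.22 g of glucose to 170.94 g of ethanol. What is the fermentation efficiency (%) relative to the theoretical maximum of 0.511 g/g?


Fermentation efficiency = (actual / (0.511 * glucose)) * 100
= (170.94 / (0.511 * 347.22)) * 100
= 96.3425%

96.3425%


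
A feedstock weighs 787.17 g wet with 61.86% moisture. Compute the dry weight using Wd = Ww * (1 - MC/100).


Wd = Ww * (1 - MC/100)
= 787.17 * (1 - 61.86/100)
= 300.2266 g

300.2266 g


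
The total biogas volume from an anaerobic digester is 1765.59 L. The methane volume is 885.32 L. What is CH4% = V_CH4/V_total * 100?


CH4% = V_CH4 / V_total * 100
= 885.32 / 1765.59 * 100
= 50.1430%

50.1430%


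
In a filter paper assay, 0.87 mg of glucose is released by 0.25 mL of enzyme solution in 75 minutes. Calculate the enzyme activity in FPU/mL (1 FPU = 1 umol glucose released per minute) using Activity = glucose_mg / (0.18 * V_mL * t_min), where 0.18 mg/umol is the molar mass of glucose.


Activity = glucose_mg / (0.18 mg/umol * V_mL * t_min)
= 0.87 / (0.18 * 0.25 * 75)
= 0.2578 FPU/mL

0.2578 FPU/mL


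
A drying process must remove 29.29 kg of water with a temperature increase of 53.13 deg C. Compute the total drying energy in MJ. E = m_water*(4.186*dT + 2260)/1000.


E = m_water * (4.186 * dT + 2260) / 1000
= 29.29 * (4.186 * 53.13 + 2260) / 1000
= 72.7096 MJ

72.7096 MJ


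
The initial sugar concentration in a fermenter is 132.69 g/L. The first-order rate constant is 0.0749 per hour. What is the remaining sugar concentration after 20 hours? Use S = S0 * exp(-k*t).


S = S0 * exp(-k * t)
S = 132.69 * exp(-0.0749 * 20)
S = 29.6664 g/L

29.6664 g/L


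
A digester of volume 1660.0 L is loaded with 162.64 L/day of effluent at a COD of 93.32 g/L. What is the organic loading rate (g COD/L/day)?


OLR = Q * S / V
= 162.64 * 93.32 / 1660.0
= 9.1431 g/L/day

9.1431 g/L/day


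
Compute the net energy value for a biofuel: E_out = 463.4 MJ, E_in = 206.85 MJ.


NEV = E_out - E_in
= 463.4 - 206.85
= 256.5500 MJ

256.5500 MJ


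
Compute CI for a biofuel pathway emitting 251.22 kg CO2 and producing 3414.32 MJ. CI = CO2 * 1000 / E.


CI = CO2 * 1000 / E
= 251.22 * 1000 / 3414.32
= 73.5783 g CO2/MJ

73.5783 g CO2/MJ


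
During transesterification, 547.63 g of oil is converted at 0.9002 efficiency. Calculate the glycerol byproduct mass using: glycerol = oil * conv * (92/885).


glycerol = oil * conv * (92/885)
= 547.63 * 0.9002 * 92 / 885
= 51.2473 g

51.2473 g


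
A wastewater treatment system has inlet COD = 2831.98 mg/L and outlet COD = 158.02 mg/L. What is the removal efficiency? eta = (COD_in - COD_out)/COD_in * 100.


eta = (COD_in - COD_out) / COD_in * 100
= (2831.98 - 158.02) / 2831.98 * 100
= 94.4202%

94.4202%


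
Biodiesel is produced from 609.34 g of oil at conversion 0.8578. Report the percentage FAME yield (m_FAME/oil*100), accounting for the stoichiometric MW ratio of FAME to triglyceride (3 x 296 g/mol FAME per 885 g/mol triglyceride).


m_FAME = oil * conv * (3 * 296 / 885) = oil * conv * (888/885)
= 609.34 * 0.8578 * 888 / 885
= 524.4637 g
Y = m_FAME / oil * 100 = conv * (888/885) * 100
= 0.8578 * 888 / 885 * 100
= 86.07%

86.07%


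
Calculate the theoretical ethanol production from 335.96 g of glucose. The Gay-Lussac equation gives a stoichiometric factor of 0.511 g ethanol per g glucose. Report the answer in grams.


Theoretical ethanol yield: m_EtOH = 0.511 * m_glucose
m_EtOH = 0.511 * 335.96 = 171.6756 g

171.6756 g


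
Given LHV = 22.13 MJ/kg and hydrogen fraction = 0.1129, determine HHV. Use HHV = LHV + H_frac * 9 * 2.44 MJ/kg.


HHV = LHV + H_frac * 9 * 2.44
= 22.13 + 0.1129 * 9 * 2.44
= 24.6093 MJ/kg

24.6093 MJ/kg


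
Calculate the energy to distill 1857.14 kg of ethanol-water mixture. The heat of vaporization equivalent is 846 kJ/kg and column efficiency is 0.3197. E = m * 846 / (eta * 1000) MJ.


E = m * 846 / (eta * 1000)
= 1857.14 * 846 / (0.3197 * 1000)
= 4914.4211 MJ

4914.4211 MJ


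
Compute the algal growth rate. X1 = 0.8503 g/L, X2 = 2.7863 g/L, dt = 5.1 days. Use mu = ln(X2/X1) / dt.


mu = ln(X2/X1) / dt
= ln(2.7863/0.8503) / 5.1
= 0.2327 per day

0.2327 per day
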